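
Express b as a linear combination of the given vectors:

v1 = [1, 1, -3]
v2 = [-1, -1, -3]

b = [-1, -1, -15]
c1 = 2, c2 = 3

b = 2·v1 + 3·v2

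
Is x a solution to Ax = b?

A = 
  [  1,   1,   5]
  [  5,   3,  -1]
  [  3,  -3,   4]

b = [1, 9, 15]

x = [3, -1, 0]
No

Ax = [2, 12, 12] ≠ b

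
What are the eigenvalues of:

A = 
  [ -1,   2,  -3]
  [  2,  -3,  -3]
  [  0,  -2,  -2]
λ = -5, (-1 + √17)/2, (-1 - √17)/2  (≈ -5, 1.562, -2.562)

Characteristic polynomial: det(λI - A) = λ³ + 6λ² + λ - 20
Testing integer divisors of the constant term: p(-5) = 0, so (λ + 5) is a factor:
p(λ) = (λ + 5)(λ² + λ - 4)
λ² + λ - 4 = 0  ⇒  λ = (-1 ± √((1)² - 4·(-4)))/2 = (-1 ± √(17))/2
  = (-1 + √17)/2,  (-1 - √17)/2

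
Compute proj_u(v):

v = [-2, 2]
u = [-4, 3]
v·u = (-2)(-4) + (2)(3) = 14
u·u = (-4)² + (3)² = 25
proj_u(v) = (v·u / u·u) × u = (14/25) × u

proj_u(v) = [-56/25, 42/25]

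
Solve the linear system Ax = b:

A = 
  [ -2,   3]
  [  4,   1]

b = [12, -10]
Row reduce the augmented matrix [A|b]:
R2 → R2 + (2)·R1
REF = 
  [ -2,   3,  12]
  [  0,   7,  14]

Back-substitution:
x₂ = 14 / 7 = 2
x₁ = (12 - (3)(2)) / (-2) = -3

x = [-3, 2]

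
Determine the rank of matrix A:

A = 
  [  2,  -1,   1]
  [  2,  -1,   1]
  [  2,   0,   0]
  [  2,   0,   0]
Row reduce:
R2 → R2 - (1)·R1
R3 → R3 - (1)·R1
R4 → R4 - (1)·R1
Swap R2 ↔ R3
R4 → R4 - (1)·R2
REF = 
  [  2,  -1,   1]
  [  0,   1,  -1]
  [  0,   0,   0]
  [  0,   0,   0]
Pivot columns: 1, 2 → 2 pivots.

rank(A) = 2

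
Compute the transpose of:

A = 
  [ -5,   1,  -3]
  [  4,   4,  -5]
Aᵀ = 
  [ -5,   4]
  [  1,   4]
  [ -3,  -5]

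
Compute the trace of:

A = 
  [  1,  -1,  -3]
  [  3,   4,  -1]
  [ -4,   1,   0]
5

tr(A) = 1 + 4 + 0 = 5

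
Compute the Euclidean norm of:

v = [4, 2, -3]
5.385

||v||₂ = √((4)² + (2)² + (-3)²) = √29 = 5.385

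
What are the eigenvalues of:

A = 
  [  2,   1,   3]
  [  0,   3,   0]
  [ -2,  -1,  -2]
Characteristic polynomial: det(λI - A) = λ³ - 3λ² + 2λ - 6
Testing integer divisors of the constant term: p(3) = 0, so (λ - 3) is a factor:
p(λ) = (λ - 3)(λ² + 2)
λ² + 2 = 0  ⇒  λ = (0 ± √((0)² - 4·(2)))/2 = (0 ± √(-8))/2
  = i√2,  -i√2

λ = 3, i√2, -i√2  (≈ 3, 0 + 1.414i, 0 - 1.414i)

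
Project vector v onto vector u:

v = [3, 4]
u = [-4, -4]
proj_u(v) = [7/2, 7/2]

v·u = (3)(-4) + (4)(-4) = -28
u·u = (-4)² + (-4)² = 32
proj_u(v) = (v·u / u·u) × u = (-28/32) × u = (-7/8) × u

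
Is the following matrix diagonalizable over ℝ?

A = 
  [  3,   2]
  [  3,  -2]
Yes

tr(A) = 1, det(A) = -12
Characteristic polynomial: λ² - tr(A)λ + det(A) = λ² - λ - 12
λ² - λ - 12 = (λ + 3)(λ - 4)
Eigenvalues: 4, -3
λ=-3: alg. mult. = 1, geom. mult. = 2 - rank(A - (-3)I) = 2 - 1 = 1
λ=4: alg. mult. = 1, geom. mult. = 2 - rank(A - (4)I) = 2 - 1 = 1
Sum of geometric multiplicities equals n, so A has n independent eigenvectors.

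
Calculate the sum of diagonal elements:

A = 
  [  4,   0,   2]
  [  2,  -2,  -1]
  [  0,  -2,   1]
3

tr(A) = 4 + -2 + 1 = 3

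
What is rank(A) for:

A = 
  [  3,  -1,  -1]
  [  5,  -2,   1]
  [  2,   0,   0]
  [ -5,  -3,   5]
Row reduce:
R2 → R2 - (5/3)·R1
R3 → R3 - (2/3)·R1
R4 → R4 + (5/3)·R1
R3 → R3 + (2)·R2
R4 → R4 - (14)·R2
R4 → R4 + (17/3)·R3
REF = 
  [   3,   -1,   -1]
  [   0, -1/3,  8/3]
  [   0,    0,    6]
  [   0,    0,    0]
Pivot columns: 1, 2, 3 → 3 pivots.

rank(A) = 3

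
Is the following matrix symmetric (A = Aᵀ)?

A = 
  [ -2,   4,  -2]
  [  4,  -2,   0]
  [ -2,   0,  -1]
Yes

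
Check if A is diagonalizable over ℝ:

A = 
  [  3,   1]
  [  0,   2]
Yes

tr(A) = 5, det(A) = 6
Characteristic polynomial: λ² - tr(A)λ + det(A) = λ² - 5λ + 6
λ² - 5λ + 6 = (λ - 2)(λ - 3)
Eigenvalues: 3, 2
λ=2: alg. mult. = 1, geom. mult. = 2 - rank(A - (2)I) = 2 - 1 = 1
λ=3: alg. mult. = 1, geom. mult. = 2 - rank(A - (3)I) = 2 - 1 = 1
Sum of geometric multiplicities equals n, so A has n independent eigenvectors.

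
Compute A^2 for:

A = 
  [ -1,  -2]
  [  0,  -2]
A² = A·A:
A²[1,1] = (-1)(-1) + (-2)(0) = 1
A²[1,2] = (-1)(-2) + (-2)(-2) = 6
A²[2,1] = (0)(-1) + (-2)(0) = 0
A²[2,2] = (0)(-2) + (-2)(-2) = 4
A² = 
  [  1,   6]
  [  0,   4]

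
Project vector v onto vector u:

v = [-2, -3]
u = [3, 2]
v·u = (-2)(3) + (-3)(2) = -12
u·u = (3)² + (2)² = 13
proj_u(v) = (v·u / u·u) × u = (-12/13) × u

proj_u(v) = [-36/13, -24/13]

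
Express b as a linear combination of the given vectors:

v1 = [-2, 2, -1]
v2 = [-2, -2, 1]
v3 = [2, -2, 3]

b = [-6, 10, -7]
c1 = 3, c2 = -1, c3 = -1

b = 3·v1 + -1·v2 + -1·v3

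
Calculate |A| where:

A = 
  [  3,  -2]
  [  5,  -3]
1

For a 2×2 matrix, det = ad - bc = (3)(-3) - (-2)(5) = 1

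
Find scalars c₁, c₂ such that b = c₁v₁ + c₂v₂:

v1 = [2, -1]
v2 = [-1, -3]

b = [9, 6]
c1 = 3, c2 = -3

b = 3·v1 + -3·v2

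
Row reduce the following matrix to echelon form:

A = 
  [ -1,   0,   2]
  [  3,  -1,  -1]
Row operations:
R2 → R2 + (3)·R1

Resulting echelon form:
REF = 
  [ -1,   0,   2]
  [  0,  -1,   5]

Rank = 2 (number of non-zero pivot rows).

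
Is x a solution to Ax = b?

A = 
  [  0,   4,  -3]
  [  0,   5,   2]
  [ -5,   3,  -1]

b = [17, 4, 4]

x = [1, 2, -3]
Yes

Ax = [17, 4, 4] = b ✓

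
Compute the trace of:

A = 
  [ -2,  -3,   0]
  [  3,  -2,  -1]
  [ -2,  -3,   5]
1

tr(A) = -2 + -2 + 5 = 1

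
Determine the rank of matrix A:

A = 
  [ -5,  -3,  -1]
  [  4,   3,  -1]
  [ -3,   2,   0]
rank(A) = 3

Row reduce:
R2 → R2 + (4/5)·R1
R3 → R3 - (3/5)·R1
R3 → R3 - (19/3)·R2
REF = 
  [  -5,   -3,   -1]
  [   0,  3/5, -9/5]
  [   0,    0,   12]
Pivot columns: 1, 2, 3 → 3 pivots.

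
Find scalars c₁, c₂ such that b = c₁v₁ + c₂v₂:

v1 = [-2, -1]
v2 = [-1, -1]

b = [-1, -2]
c1 = -1, c2 = 3

b = -1·v1 + 3·v2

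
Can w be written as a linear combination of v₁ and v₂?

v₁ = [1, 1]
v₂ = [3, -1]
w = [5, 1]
Yes

Form the augmented matrix and row-reduce:
[v₁|v₂|w] = 
  [  1,   3,   5]
  [  1,  -1,   1]
R2 → R2 - (1)·R1
REF = 
  [  1,   3,   5]
  [  0,  -4,  -4]

No row of the form [0 0 | nonzero], so the system is consistent. Back-substitution gives c₁ = 2, c₂ = 1: w = (2)·v₁ + (1)·v₂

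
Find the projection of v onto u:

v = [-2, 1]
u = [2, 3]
proj_u(v) = [-2/13, -3/13]

v·u = (-2)(2) + (1)(3) = -1
u·u = (2)² + (3)² = 13
proj_u(v) = (v·u / u·u) × u = (-1/13) × u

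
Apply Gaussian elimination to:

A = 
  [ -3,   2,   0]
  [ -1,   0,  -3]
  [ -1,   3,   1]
Row operations:
R2 → R2 - (1/3)·R1
R3 → R3 - (1/3)·R1
R3 → R3 + (7/2)·R2

Resulting echelon form:
REF = 
  [   -3,     2,     0]
  [    0,  -2/3,    -3]
  [    0,     0, -19/2]

Rank = 3 (number of non-zero pivot rows).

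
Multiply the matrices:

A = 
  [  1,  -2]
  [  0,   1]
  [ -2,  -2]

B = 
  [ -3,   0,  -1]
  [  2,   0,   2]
AB = 
  [ -7,   0,  -5]
  [  2,   0,   2]
  [  2,   0,  -2]

A is 3×2 and B is 2×3, so AB is 3×3. Each entry is (row of A)·(column of B):
AB[1,1] = (1)(-3) + (-2)(2) = -7
AB[1,2] = (1)(0) + (-2)(0) = 0
AB[1,3] = (1)(-1) + (-2)(2) = -5
AB[2,1] = (0)(-3) + (1)(2) = 2
AB[2,2] = (0)(0) + (1)(0) = 0
AB[2,3] = (0)(-1) + (1)(2) = 2
AB[3,1] = (-2)(-3) + (-2)(2) = 2
AB[3,2] = (-2)(0) + (-2)(0) = 0
AB[3,3] = (-2)(-1) + (-2)(2) = -2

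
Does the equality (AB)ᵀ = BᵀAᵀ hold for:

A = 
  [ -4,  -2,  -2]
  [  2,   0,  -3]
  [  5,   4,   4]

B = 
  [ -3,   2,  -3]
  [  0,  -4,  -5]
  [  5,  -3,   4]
Yes

(AB)ᵀ = 
  [  2, -21,   5]
  [  6,  13, -18]
  [ 14, -18, -19]

BᵀAᵀ = 
  [  2, -21,   5]
  [  6,  13, -18]
  [ 14, -18, -19]

Both sides are equal — this is the standard identity (AB)ᵀ = BᵀAᵀ, which holds for all A, B.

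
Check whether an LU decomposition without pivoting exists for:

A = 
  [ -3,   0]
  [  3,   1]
Yes.
A[1,1] = -3 ≠ 0, so Gaussian elimination proceeds without a row swap: multiplier ℓ₂₁ = (3)/(-3) = -1, and U[2,2] = 1 - (-1)(0) = 1.
L = 
  [  1,   0]
  [ -1,   1]
U = 
  [ -3,   0]
  [  0,   1]
Check row 2 of LU: [(-1)(-3), (-1)(0) + 1] = [3, 1] = row 2 of A ✓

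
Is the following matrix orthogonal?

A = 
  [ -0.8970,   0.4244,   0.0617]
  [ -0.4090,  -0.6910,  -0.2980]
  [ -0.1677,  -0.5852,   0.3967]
No

AᵀA = 
  [  1,   0.0001,   0]
  [  0.0001,   1.0001,   0]
  [  0,   0,   0.2500]
≠ I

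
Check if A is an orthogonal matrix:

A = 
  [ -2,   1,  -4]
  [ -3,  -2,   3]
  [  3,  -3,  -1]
No

AᵀA = 
  [ 22,  -5,  -4]
  [ -5,  14,  -7]
  [ -4,  -7,  26]
≠ I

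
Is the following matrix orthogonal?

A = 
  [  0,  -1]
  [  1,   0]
Yes

AᵀA = 
  [  1,   0]
  [  0,   1]
= I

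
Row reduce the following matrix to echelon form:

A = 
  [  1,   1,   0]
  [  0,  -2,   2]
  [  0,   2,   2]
Row operations:
R3 → R3 + (1)·R2

Resulting echelon form:
REF = 
  [  1,   1,   0]
  [  0,  -2,   2]
  [  0,   0,   4]

Rank = 3 (number of non-zero pivot rows).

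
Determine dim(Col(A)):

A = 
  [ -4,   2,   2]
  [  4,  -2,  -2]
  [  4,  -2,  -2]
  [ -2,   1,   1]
Row reduce:
R2 → R2 + (1)·R1
R3 → R3 + (1)·R1
R4 → R4 - (1/2)·R1
REF = 
  [ -4,   2,   2]
  [  0,   0,   0]
  [  0,   0,   0]
  [  0,   0,   0]
Pivot columns: 1 → 1 pivot.
dim(Col(A)) = number of pivot columns = 1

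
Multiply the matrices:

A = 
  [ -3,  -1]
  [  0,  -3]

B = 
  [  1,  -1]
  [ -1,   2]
AB = 
  [ -2,   1]
  [  3,  -6]

A is 2×2 and B is 2×2, so AB is 2×2. Each entry is (row of A)·(column of B):
AB[1,1] = (-3)(1) + (-1)(-1) = -2
AB[1,2] = (-3)(-1) + (-1)(2) = 1
AB[2,1] = (0)(1) + (-3)(-1) = 3
AB[2,2] = (0)(-1) + (-3)(2) = -6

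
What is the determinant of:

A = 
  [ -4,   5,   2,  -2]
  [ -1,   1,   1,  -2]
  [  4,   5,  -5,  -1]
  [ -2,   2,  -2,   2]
-150

Cofactor expansion along row 1: det(A) = a₁₁M₁₁ - a₁₂M₁₂ + a₁₃M₁₃ - a₁₄M₁₄

M₁₁ = det[[1, 1, -2]; [5, -5, -1]; [2, -2, 2]]
  = (1)·((-5)(2) - (-1)(-2)) - (1)·((5)(2) - (-1)(2)) + (-2)·((5)(-2) - (-5)(2))
  = (1)(-12) - (1)(12) + (-2)(0)
  = -24
M₁₂ = det[[-1, 1, -2]; [4, -5, -1]; [-2, -2, 2]]
  = (-1)·((-5)(2) - (-1)(-2)) - (1)·((4)(2) - (-1)(-2)) + (-2)·((4)(-2) - (-5)(-2))
  = (-1)(-12) - (1)(6) + (-2)(-18)
  = 42
M₁₃ = det[[-1, 1, -2]; [4, 5, -1]; [-2, 2, 2]]
  = (-1)·((5)(2) - (-1)(2)) - (1)·((4)(2) - (-1)(-2)) + (-2)·((4)(2) - (5)(-2))
  = (-1)(12) - (1)(6) + (-2)(18)
  = -54
M₁₄ = det[[-1, 1, 1]; [4, 5, -5]; [-2, 2, -2]]
  = (-1)·((5)(-2) - (-5)(2)) - (1)·((4)(-2) - (-5)(-2)) + (1)·((4)(2) - (5)(-2))
  = (-1)(0) - (1)(-18) + (1)(18)
  = 36

det(A) = (-4)(-24) - (5)(42) + (2)(-54) - (-2)(36) = -150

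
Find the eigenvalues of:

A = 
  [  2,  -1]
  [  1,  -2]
tr(A) = 0, det(A) = -3
Characteristic polynomial: λ² - tr(A)λ + det(A) = λ² - 3
λ² - 3 = 0  ⇒  λ = (0 ± √((0)² - 4·(-3)))/2 = (0 ± √(12))/2
  = √3,  -√3

λ = √3, -√3  (≈ 1.732, -1.732)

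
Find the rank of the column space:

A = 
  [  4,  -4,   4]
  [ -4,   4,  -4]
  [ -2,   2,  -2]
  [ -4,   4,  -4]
dim(Col(A)) = 1

Row reduce:
R2 → R2 + (1)·R1
R3 → R3 + (1/2)·R1
R4 → R4 + (1)·R1
REF = 
  [  4,  -4,   4]
  [  0,   0,   0]
  [  0,   0,   0]
  [  0,   0,   0]
Pivot columns: 1 → 1 pivot.
dim(Col(A)) = number of pivot columns = 1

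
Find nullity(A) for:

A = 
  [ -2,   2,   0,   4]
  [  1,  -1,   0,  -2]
nullity(A) = 3

Row reduce:
R2 → R2 + (1/2)·R1
REF = 
  [ -2,   2,   0,   4]
  [  0,   0,   0,   0]
Pivot columns: 1 → 1 pivot.
rank(A) = 1, so nullity(A) = 4 - 1 = 3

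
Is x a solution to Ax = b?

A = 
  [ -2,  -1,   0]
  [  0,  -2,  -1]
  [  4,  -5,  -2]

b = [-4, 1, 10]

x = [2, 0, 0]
No

Ax = [-4, 0, 8] ≠ b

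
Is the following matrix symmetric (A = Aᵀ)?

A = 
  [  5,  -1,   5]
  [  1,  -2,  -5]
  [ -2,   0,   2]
No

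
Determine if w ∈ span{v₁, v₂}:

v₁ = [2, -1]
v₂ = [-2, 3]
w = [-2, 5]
Yes

Form the augmented matrix and row-reduce:
[v₁|v₂|w] = 
  [  2,  -2,  -2]
  [ -1,   3,   5]
R2 → R2 + (1/2)·R1
REF = 
  [  2,  -2,  -2]
  [  0,   2,   4]

No row of the form [0 0 | nonzero], so the system is consistent. Back-substitution gives c₁ = 1, c₂ = 2: w = (1)·v₁ + (2)·v₂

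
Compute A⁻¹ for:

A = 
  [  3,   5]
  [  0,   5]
det(A) = (3)(5) - (5)(0) = 15
For a 2×2 matrix, A⁻¹ = (1/det(A)) · [[d, -b], [-c, a]]
    = (1/15) · [[5, -5], [0, 3]]

A⁻¹ = 
  [ 1/3, -1/3]
  [   0,  1/5]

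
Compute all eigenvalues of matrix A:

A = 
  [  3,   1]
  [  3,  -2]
λ = (1 + √37)/2, (1 - √37)/2  (≈ 3.541, -2.541)

tr(A) = 1, det(A) = -9
Characteristic polynomial: λ² - tr(A)λ + det(A) = λ² - λ - 9
λ² - λ - 9 = 0  ⇒  λ = (1 ± √((-1)² - 4·(-9)))/2 = (1 ± √(37))/2
  = (1 + √37)/2,  (1 - √37)/2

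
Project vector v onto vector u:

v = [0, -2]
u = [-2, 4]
proj_u(v) = [4/5, -8/5]

v·u = (0)(-2) + (-2)(4) = -8
u·u = (-2)² + (4)² = 20
proj_u(v) = (v·u / u·u) × u = (-8/20) × u = (-2/5) × u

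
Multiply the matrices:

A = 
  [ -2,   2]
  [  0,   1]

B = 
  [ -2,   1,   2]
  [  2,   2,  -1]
A is 2×2 and B is 2×3, so AB is 2×3. Each entry is (row of A)·(column of B):
AB[1,1] = (-2)(-2) + (2)(2) = 8
AB[1,2] = (-2)(1) + (2)(2) = 2
AB[1,3] = (-2)(2) + (2)(-1) = -6
AB[2,1] = (0)(-2) + (1)(2) = 2
AB[2,2] = (0)(1) + (1)(2) = 2
AB[2,3] = (0)(2) + (1)(-1) = -1

AB = 
  [  8,   2,  -6]
  [  2,   2,  -1]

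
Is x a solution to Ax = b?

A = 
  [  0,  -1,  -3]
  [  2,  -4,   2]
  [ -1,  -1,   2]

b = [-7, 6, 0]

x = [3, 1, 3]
No

Ax = [-10, 8, 2] ≠ b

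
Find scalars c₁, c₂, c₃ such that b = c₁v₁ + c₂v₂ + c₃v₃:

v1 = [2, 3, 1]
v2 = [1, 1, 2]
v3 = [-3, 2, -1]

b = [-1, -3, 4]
c1 = -2, c2 = 3, c3 = 0

b = -2·v1 + 3·v2 + 0·v3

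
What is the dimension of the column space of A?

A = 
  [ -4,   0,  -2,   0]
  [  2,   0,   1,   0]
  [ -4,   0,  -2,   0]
Row reduce:
R2 → R2 + (1/2)·R1
R3 → R3 - (1)·R1
REF = 
  [ -4,   0,  -2,   0]
  [  0,   0,   0,   0]
  [  0,   0,   0,   0]
Pivot columns: 1 → 1 pivot.
dim(Col(A)) = number of pivot columns = 1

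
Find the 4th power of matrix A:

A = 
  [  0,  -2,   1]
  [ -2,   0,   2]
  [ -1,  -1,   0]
A² = A·A:
A²[1,1] = (0)(0) + (-2)(-2) + (1)(-1) = 3
A²[1,2] = (0)(-2) + (-2)(0) + (1)(-1) = -1
A²[1,3] = (0)(1) + (-2)(2) + (1)(0) = -4
A²[2,1] = (-2)(0) + (0)(-2) + (2)(-1) = -2
A²[2,2] = (-2)(-2) + (0)(0) + (2)(-1) = 2
A²[2,3] = (-2)(1) + (0)(2) + (2)(0) = -2
A²[3,1] = (-1)(0) + (-1)(-2) + (0)(-1) = 2
A²[3,2] = (-1)(-2) + (-1)(0) + (0)(-1) = 2
A²[3,3] = (-1)(1) + (-1)(2) + (0)(0) = -3
A² = 
  [  3,  -1,  -4]
  [ -2,   2,  -2]
  [  2,   2,  -3]

A^3 = A^2·A:
A^3[1,1] = (3)(0) + (-1)(-2) + (-4)(-1) = 6
A^3[1,2] = (3)(-2) + (-1)(0) + (-4)(-1) = -2
A^3[1,3] = (3)(1) + (-1)(2) + (-4)(0) = 1
A^3[2,1] = (-2)(0) + (2)(-2) + (-2)(-1) = -2
A^3[2,2] = (-2)(-2) + (2)(0) + (-2)(-1) = 6
A^3[2,3] = (-2)(1) + (2)(2) + (-2)(0) = 2
A^3[3,1] = (2)(0) + (2)(-2) + (-3)(-1) = -1
A^3[3,2] = (2)(-2) + (2)(0) + (-3)(-1) = -1
A^3[3,3] = (2)(1) + (2)(2) + (-3)(0) = 6
A^3 = 
  [  6,  -2,   1]
  [ -2,   6,   2]
  [ -1,  -1,   6]

A^4 = A^3·A:
A^4[1,1] = (6)(0) + (-2)(-2) + (1)(-1) = 3
A^4[1,2] = (6)(-2) + (-2)(0) + (1)(-1) = -13
A^4[1,3] = (6)(1) + (-2)(2) + (1)(0) = 2
A^4[2,1] = (-2)(0) + (6)(-2) + (2)(-1) = -14
A^4[2,2] = (-2)(-2) + (6)(0) + (2)(-1) = 2
A^4[2,3] = (-2)(1) + (6)(2) + (2)(0) = 10
A^4[3,1] = (-1)(0) + (-1)(-2) + (6)(-1) = -4
A^4[3,2] = (-1)(-2) + (-1)(0) + (6)(-1) = -4
A^4[3,3] = (-1)(1) + (-1)(2) + (6)(0) = -3
A^4 = 
  [  3, -13,   2]
  [-14,   2,  10]
  [ -4,  -4,  -3]

Therefore
A^4 = 
  [  3, -13,   2]
  [-14,   2,  10]
  [ -4,  -4,  -3]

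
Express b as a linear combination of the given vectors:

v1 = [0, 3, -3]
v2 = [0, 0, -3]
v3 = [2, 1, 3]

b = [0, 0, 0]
c1 = 0, c2 = 0, c3 = 0

b = 0·v1 + 0·v2 + 0·v3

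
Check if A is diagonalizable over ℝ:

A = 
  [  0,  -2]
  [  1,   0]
No

tr(A) = 0, det(A) = 2
Characteristic polynomial: λ² - tr(A)λ + det(A) = λ² + 2
λ² + 2 = 0  ⇒  λ = (0 ± √((0)² - 4·(2)))/2 = (0 ± √(-8))/2
  = i√2,  -i√2
Eigenvalues: i√2, -i√2  (≈ 0 + 1.414i, 0 - 1.414i)
Has complex eigenvalues (not diagonalizable over ℝ).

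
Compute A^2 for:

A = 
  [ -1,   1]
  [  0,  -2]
A² = A·A:
A²[1,1] = (-1)(-1) + (1)(0) = 1
A²[1,2] = (-1)(1) + (1)(-2) = -3
A²[2,1] = (0)(-1) + (-2)(0) = 0
A²[2,2] = (0)(1) + (-2)(-2) = 4
A² = 
  [  1,  -3]
  [  0,   4]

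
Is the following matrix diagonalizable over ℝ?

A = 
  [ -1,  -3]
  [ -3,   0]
Yes

tr(A) = -1, det(A) = -9
Characteristic polynomial: λ² - tr(A)λ + det(A) = λ² + λ - 9
λ² + λ - 9 = 0  ⇒  λ = (-1 ± √((1)² - 4·(-9)))/2 = (-1 ± √(37))/2
  = (-1 + √37)/2,  (-1 - √37)/2
Eigenvalues: (-1 + √37)/2, (-1 - √37)/2  (≈ 2.541, -3.541)
The two irrational eigenvalues are distinct (simple), so each has alg. mult. = geom. mult. = 1.
Sum of geometric multiplicities equals n, so A has n independent eigenvectors.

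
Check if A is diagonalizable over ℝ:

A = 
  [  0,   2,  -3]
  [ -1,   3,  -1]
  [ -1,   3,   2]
No

Characteristic polynomial: det(λI - A) = λ³ - 5λ² + 8λ - 6
Testing integer divisors of the constant term: p(3) = 0, so (λ - 3) is a factor:
p(λ) = (λ - 3)(λ² - 2λ + 2)
λ² - 2λ + 2 = 0  ⇒  λ = (2 ± √((-2)² - 4·(2)))/2 = (2 ± √(-4))/2
  = 1 + i,  1 - i
Eigenvalues: 3, 1 + i, 1 - i  (≈ 3, 1 + 1i, 1 - 1i)
Has complex eigenvalues (not diagonalizable over ℝ).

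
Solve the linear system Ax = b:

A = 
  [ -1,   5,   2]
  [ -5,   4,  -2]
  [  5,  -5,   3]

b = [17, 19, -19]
Row reduce the augmented matrix [A|b]:
R2 → R2 - (5)·R1
R3 → R3 + (5)·R1
R3 → R3 + (20/21)·R2
REF = 
  [  -1,    5,    2,   17]
  [   0,  -21,  -12,  -66]
  [   0,    0, 11/7, 22/7]

Back-substitution:
x₃ = (22/7) / (11/7) = 2
x₂ = (-66 - (-12)(2)) / (-21) = 2
x₁ = (17 - (5)(2) - (2)(2)) / (-1) = -3

x = [-3, 2, 2]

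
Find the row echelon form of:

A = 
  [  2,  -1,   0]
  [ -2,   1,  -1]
Row operations:
R2 → R2 + (1)·R1

Resulting echelon form:
REF = 
  [  2,  -1,   0]
  [  0,   0,  -1]

Rank = 2 (number of non-zero pivot rows).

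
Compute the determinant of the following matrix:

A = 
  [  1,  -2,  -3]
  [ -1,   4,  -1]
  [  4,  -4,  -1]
38

Cofactor expansion along row 1:
det(A) = (1)·((4)(-1) - (-1)(-4)) - (-2)·((-1)(-1) - (-1)(4)) + (-3)·((-1)(-4) - (4)(4))
  = (1)(-8) - (-2)(5) + (-3)(-12)
  = 38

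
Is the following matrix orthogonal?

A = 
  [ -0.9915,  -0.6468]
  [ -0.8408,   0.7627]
No

AᵀA = 
  [  1.6900,   0]
  [  0,   1.0001]
≠ I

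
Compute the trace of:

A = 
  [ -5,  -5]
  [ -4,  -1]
-6

tr(A) = -5 + -1 = -6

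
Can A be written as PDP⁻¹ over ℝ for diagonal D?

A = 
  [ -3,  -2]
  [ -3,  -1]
Yes

tr(A) = -4, det(A) = -3
Characteristic polynomial: λ² - tr(A)λ + det(A) = λ² + 4λ - 3
λ² + 4λ - 3 = 0  ⇒  λ = (-4 ± √((4)² - 4·(-3)))/2 = (-4 ± √(28))/2
  = -2 + √7,  -2 - √7
Eigenvalues: -2 + √7, -2 - √7  (≈ 0.6458, -4.646)
The two irrational eigenvalues are distinct (simple), so each has alg. mult. = geom. mult. = 1.
Sum of geometric multiplicities equals n, so A has n independent eigenvectors.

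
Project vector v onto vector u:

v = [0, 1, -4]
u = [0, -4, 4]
v·u = (0)(0) + (1)(-4) + (-4)(4) = -20
u·u = (0)² + (-4)² + (4)² = 32
proj_u(v) = (v·u / u·u) × u = (-20/32) × u = (-5/8) × u

proj_u(v) = [0, 5/2, -5/2]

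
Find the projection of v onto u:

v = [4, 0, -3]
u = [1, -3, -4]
proj_u(v) = [8/13, -24/13, -32/13]

v·u = (4)(1) + (0)(-3) + (-3)(-4) = 16
u·u = (1)² + (-3)² + (-4)² = 26
proj_u(v) = (v·u / u·u) × u = (16/26) × u = (8/13) × u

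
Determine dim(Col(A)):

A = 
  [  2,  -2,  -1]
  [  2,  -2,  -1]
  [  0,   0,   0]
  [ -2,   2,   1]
Row reduce:
R2 → R2 - (1)·R1
R4 → R4 + (1)·R1
REF = 
  [  2,  -2,  -1]
  [  0,   0,   0]
  [  0,   0,   0]
  [  0,   0,   0]
Pivot columns: 1 → 1 pivot.
dim(Col(A)) = number of pivot columns = 1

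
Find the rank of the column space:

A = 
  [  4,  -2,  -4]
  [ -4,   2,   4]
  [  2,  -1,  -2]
Row reduce:
R2 → R2 + (1)·R1
R3 → R3 - (1/2)·R1
REF = 
  [  4,  -2,  -4]
  [  0,   0,   0]
  [  0,   0,   0]
Pivot columns: 1 → 1 pivot.
dim(Col(A)) = number of pivot columns = 1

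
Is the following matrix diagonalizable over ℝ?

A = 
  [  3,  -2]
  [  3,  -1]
No

tr(A) = 2, det(A) = 3
Characteristic polynomial: λ² - tr(A)λ + det(A) = λ² - 2λ + 3
λ² - 2λ + 3 = 0  ⇒  λ = (2 ± √((-2)² - 4·(3)))/2 = (2 ± √(-8))/2
  = 1 + i√2,  1 - i√2
Eigenvalues: 1 + i√2, 1 - i√2  (≈ 1 + 1.414i, 1 - 1.414i)
Has complex eigenvalues (not diagonalizable over ℝ).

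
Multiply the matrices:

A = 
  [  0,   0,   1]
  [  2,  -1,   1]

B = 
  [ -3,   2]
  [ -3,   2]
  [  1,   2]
A is 2×3 and B is 3×2, so AB is 2×2. Each entry is (row of A)·(column of B):
AB[1,1] = (0)(-3) + (0)(-3) + (1)(1) = 1
AB[1,2] = (0)(2) + (0)(2) + (1)(2) = 2
AB[2,1] = (2)(-3) + (-1)(-3) + (1)(1) = -2
AB[2,2] = (2)(2) + (-1)(2) + (1)(2) = 4

AB = 
  [  1,   2]
  [ -2,   4]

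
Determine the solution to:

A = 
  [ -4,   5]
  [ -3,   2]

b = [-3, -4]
Row reduce the augmented matrix [A|b]:
R2 → R2 - (3/4)·R1
REF = 
  [  -4,    5,   -3]
  [   0, -7/4, -7/4]

Back-substitution:
x₂ = (-7/4) / (-7/4) = 1
x₁ = (-3 - (5)(1)) / (-4) = 2

x = [2, 1]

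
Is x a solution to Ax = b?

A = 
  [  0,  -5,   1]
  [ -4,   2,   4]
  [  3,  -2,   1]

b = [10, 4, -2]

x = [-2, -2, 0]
Yes

Ax = [10, 4, -2] = b ✓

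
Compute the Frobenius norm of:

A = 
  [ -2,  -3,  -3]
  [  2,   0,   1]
||A||_F = 5.196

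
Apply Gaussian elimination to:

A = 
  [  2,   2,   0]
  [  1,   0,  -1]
Row operations:
R2 → R2 - (1/2)·R1

Resulting echelon form:
REF = 
  [  2,   2,   0]
  [  0,  -1,  -1]

Rank = 2 (number of non-zero pivot rows).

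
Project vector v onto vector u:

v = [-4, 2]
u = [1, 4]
v·u = (-4)(1) + (2)(4) = 4
u·u = (1)² + (4)² = 17
proj_u(v) = (v·u / u·u) × u = (4/17) × u

proj_u(v) = [4/17, 16/17]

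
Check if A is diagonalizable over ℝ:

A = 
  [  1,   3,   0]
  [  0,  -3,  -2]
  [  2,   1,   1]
No

Characteristic polynomial: det(λI - A) = λ³ + λ² - 3λ + 13
By the rational root theorem any rational root is an integer dividing 13; none of those is a root, so p(λ) has no rational roots and hence (being an irreducible cubic) no repeated roots.
Discriminant of the cubic: Δ = -5200
Δ < 0 ⇒ one real eigenvalue and a complex-conjugate pair: λ ≈ -3.203, 1.102 + 1.687i, 1.102 - 1.687i
Has complex eigenvalues (not diagonalizable over ℝ).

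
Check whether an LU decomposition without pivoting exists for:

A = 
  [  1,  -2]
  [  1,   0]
Yes.
A[1,1] = 1 ≠ 0, so Gaussian elimination proceeds without a row swap: multiplier ℓ₂₁ = (1)/(1) = 1, and U[2,2] = 0 - (1)(-2) = 2.
L = 
  [  1,   0]
  [  1,   1]
U = 
  [  1,  -2]
  [  0,   2]
Check row 2 of LU: [(1)(1), (1)(-2) + 2] = [1, 0] = row 2 of A ✓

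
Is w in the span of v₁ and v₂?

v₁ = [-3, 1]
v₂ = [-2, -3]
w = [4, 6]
Yes

Form the augmented matrix and row-reduce:
[v₁|v₂|w] = 
  [ -3,  -2,   4]
  [  1,  -3,   6]
R2 → R2 + (1/3)·R1
REF = 
  [   -3,    -2,     4]
  [    0, -11/3,  22/3]

No row of the form [0 0 | nonzero], so the system is consistent. Back-substitution gives c₁ = 0, c₂ = -2: w = (0)·v₁ + (-2)·v₂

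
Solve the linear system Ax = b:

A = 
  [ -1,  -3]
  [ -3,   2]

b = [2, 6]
Row reduce the augmented matrix [A|b]:
R2 → R2 - (3)·R1
REF = 
  [ -1,  -3,   2]
  [  0,  11,   0]

Back-substitution:
x₂ = 0 / 11 = 0
x₁ = (2 - (-3)(0)) / (-1) = -2

x = [-2, 0]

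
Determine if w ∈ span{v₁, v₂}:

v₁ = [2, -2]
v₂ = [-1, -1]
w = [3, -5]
Yes

Form the augmented matrix and row-reduce:
[v₁|v₂|w] = 
  [  2,  -1,   3]
  [ -2,  -1,  -5]
R2 → R2 + (1)·R1
REF = 
  [  2,  -1,   3]
  [  0,  -2,  -2]

No row of the form [0 0 | nonzero], so the system is consistent. Back-substitution gives c₁ = 2, c₂ = 1: w = (2)·v₁ + (1)·v₂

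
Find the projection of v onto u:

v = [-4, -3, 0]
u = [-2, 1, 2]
v·u = (-4)(-2) + (-3)(1) + (0)(2) = 5
u·u = (-2)² + (1)² + (2)² = 9
proj_u(v) = (v·u / u·u) × u = (5/9) × u

proj_u(v) = [-10/9, 5/9, 10/9]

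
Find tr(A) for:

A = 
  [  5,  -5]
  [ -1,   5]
10

tr(A) = 5 + 5 = 10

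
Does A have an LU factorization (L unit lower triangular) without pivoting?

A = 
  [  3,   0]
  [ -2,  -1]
Yes.
A[1,1] = 3 ≠ 0, so Gaussian elimination proceeds without a row swap: multiplier ℓ₂₁ = (-2)/(3) = -2/3, and U[2,2] = -1 - (-2/3)(0) = -1.
L = 
  [   1,    0]
  [-2/3,    1]
U = 
  [  3,   0]
  [  0,  -1]
Check row 2 of LU: [(-2/3)(3), (-2/3)(0) + (-1)] = [-2, -1] = row 2 of A ✓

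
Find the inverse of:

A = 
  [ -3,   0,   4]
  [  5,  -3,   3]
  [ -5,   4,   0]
det(A) = (-3)·((-3)(0) - (3)(4)) - (0)·((5)(0) - (3)(-5)) + (4)·((5)(4) - (-3)(-5))
  = (-3)(-12) - (0)(15) + (4)(5)
  = 56
det(A) = 56 ≠ 0, so A is invertible.

Cofactors Cᵢⱼ = (-1)ⁱ⁺ʲ·Mᵢⱼ:
C = 
  [-12, -15,   5]
  [ 16,  20,  12]
  [ 12,  29,   9]

adj(A) = Cᵀ:
adj(A) = 
  [-12,  16,  12]
  [-15,  20,  29]
  [  5,  12,   9]

A⁻¹ = (1/56) · adj(A):
A⁻¹ = 
  [ -3/14,    2/7,   3/14]
  [-15/56,   5/14,  29/56]
  [  5/56,   3/14,   9/56]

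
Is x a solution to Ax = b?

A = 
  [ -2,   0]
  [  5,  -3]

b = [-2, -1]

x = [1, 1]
No

Ax = [-2, 2] ≠ b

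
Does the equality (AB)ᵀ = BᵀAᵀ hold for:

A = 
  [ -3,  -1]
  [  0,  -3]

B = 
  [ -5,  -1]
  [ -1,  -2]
Yes

(AB)ᵀ = 
  [ 16,   3]
  [  5,   6]

BᵀAᵀ = 
  [ 16,   3]
  [  5,   6]

Both sides are equal — this is the standard identity (AB)ᵀ = BᵀAᵀ, which holds for all A, B.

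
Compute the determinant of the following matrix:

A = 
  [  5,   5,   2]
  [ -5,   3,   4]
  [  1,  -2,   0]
Cofactor expansion along row 1:
det(A) = (5)·((3)(0) - (4)(-2)) - (5)·((-5)(0) - (4)(1)) + (2)·((-5)(-2) - (3)(1))
  = (5)(8) - (5)(-4) + (2)(7)
  = 74

det(A) = 74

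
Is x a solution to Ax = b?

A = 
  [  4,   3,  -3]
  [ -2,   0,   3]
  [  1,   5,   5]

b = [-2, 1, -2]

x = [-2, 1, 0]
No

Ax = [-5, 4, 3] ≠ b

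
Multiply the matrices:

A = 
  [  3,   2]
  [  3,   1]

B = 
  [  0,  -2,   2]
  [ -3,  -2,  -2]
AB = 
  [ -6, -10,   2]
  [ -3,  -8,   4]

A is 2×2 and B is 2×3, so AB is 2×3. Each entry is (row of A)·(column of B):
AB[1,1] = (3)(0) + (2)(-3) = -6
AB[1,2] = (3)(-2) + (2)(-2) = -10
AB[1,3] = (3)(2) + (2)(-2) = 2
AB[2,1] = (3)(0) + (1)(-3) = -3
AB[2,2] = (3)(-2) + (1)(-2) = -8
AB[2,3] = (3)(2) + (1)(-2) = 4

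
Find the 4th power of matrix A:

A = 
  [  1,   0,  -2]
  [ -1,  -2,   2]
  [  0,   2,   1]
A^4 = 
  [  5, -28, -24]
  [  9,  60,  -4]
  [-14, -18,  33]

A² = A·A:
A²[1,1] = (1)(1) + (0)(-1) + (-2)(0) = 1
A²[1,2] = (1)(0) + (0)(-2) + (-2)(2) = -4
A²[1,3] = (1)(-2) + (0)(2) + (-2)(1) = -4
A²[2,1] = (-1)(1) + (-2)(-1) + (2)(0) = 1
A²[2,2] = (-1)(0) + (-2)(-2) + (2)(2) = 8
A²[2,3] = (-1)(-2) + (-2)(2) + (2)(1) = 0
A²[3,1] = (0)(1) + (2)(-1) + (1)(0) = -2
A²[3,2] = (0)(0) + (2)(-2) + (1)(2) = -2
A²[3,3] = (0)(-2) + (2)(2) + (1)(1) = 5
A² = 
  [  1,  -4,  -4]
  [  1,   8,   0]
  [ -2,  -2,   5]

A^3 = A^2·A:
A^3[1,1] = (1)(1) + (-4)(-1) + (-4)(0) = 5
A^3[1,2] = (1)(0) + (-4)(-2) + (-4)(2) = 0
A^3[1,3] = (1)(-2) + (-4)(2) + (-4)(1) = -14
A^3[2,1] = (1)(1) + (8)(-1) + (0)(0) = -7
A^3[2,2] = (1)(0) + (8)(-2) + (0)(2) = -16
A^3[2,3] = (1)(-2) + (8)(2) + (0)(1) = 14
A^3[3,1] = (-2)(1) + (-2)(-1) + (5)(0) = 0
A^3[3,2] = (-2)(0) + (-2)(-2) + (5)(2) = 14
A^3[3,3] = (-2)(-2) + (-2)(2) + (5)(1) = 5
A^3 = 
  [  5,   0, -14]
  [ -7, -16,  14]
  [  0,  14,   5]

A^4 = A^3·A:
A^4[1,1] = (5)(1) + (0)(-1) + (-14)(0) = 5
A^4[1,2] = (5)(0) + (0)(-2) + (-14)(2) = -28
A^4[1,3] = (5)(-2) + (0)(2) + (-14)(1) = -24
A^4[2,1] = (-7)(1) + (-16)(-1) + (14)(0) = 9
A^4[2,2] = (-7)(0) + (-16)(-2) + (14)(2) = 60
A^4[2,3] = (-7)(-2) + (-16)(2) + (14)(1) = -4
A^4[3,1] = (0)(1) + (14)(-1) + (5)(0) = -14
A^4[3,2] = (0)(0) + (14)(-2) + (5)(2) = -18
A^4[3,3] = (0)(-2) + (14)(2) + (5)(1) = 33
A^4 = 
  [  5, -28, -24]
  [  9,  60,  -4]
  [-14, -18,  33]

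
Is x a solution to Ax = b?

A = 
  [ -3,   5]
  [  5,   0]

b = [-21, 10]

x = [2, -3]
Yes

Ax = [-21, 10] = b ✓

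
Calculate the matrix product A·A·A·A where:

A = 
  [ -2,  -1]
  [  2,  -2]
A² = A·A:
A²[1,1] = (-2)(-2) + (-1)(2) = 2
A²[1,2] = (-2)(-1) + (-1)(-2) = 4
A²[2,1] = (2)(-2) + (-2)(2) = -8
A²[2,2] = (2)(-1) + (-2)(-2) = 2
A² = 
  [  2,   4]
  [ -8,   2]

A^3 = A^2·A:
A^3[1,1] = (2)(-2) + (4)(2) = 4
A^3[1,2] = (2)(-1) + (4)(-2) = -10
A^3[2,1] = (-8)(-2) + (2)(2) = 20
A^3[2,2] = (-8)(-1) + (2)(-2) = 4
A^3 = 
  [  4, -10]
  [ 20,   4]

A^4 = A^3·A:
A^4[1,1] = (4)(-2) + (-10)(2) = -28
A^4[1,2] = (4)(-1) + (-10)(-2) = 16
A^4[2,1] = (20)(-2) + (4)(2) = -32
A^4[2,2] = (20)(-1) + (4)(-2) = -28
A^4 = 
  [-28,  16]
  [-32, -28]

Therefore
A^4 = 
  [-28,  16]
  [-32, -28]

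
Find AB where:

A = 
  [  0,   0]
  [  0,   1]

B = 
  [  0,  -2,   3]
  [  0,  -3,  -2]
A is 2×2 and B is 2×3, so AB is 2×3. Each entry is (row of A)·(column of B):
AB[1,1] = (0)(0) + (0)(0) = 0
AB[1,2] = (0)(-2) + (0)(-3) = 0
AB[1,3] = (0)(3) + (0)(-2) = 0
AB[2,1] = (0)(0) + (1)(0) = 0
AB[2,2] = (0)(-2) + (1)(-3) = -3
AB[2,3] = (0)(3) + (1)(-2) = -2

AB = 
  [  0,   0,   0]
  [  0,  -3,  -2]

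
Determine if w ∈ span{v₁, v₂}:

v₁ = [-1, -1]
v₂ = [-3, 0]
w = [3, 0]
Yes

Form the augmented matrix and row-reduce:
[v₁|v₂|w] = 
  [ -1,  -3,   3]
  [ -1,   0,   0]
R2 → R2 - (1)·R1
REF = 
  [ -1,  -3,   3]
  [  0,   3,  -3]

No row of the form [0 0 | nonzero], so the system is consistent. Back-substitution gives c₁ = 0, c₂ = -1: w = (0)·v₁ + (-1)·v₂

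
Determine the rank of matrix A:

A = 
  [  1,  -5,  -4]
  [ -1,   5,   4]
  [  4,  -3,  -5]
Row reduce:
R2 → R2 + (1)·R1
R3 → R3 - (4)·R1
Swap R2 ↔ R3
REF = 
  [  1,  -5,  -4]
  [  0,  17,  11]
  [  0,   0,   0]
Pivot columns: 1, 2 → 2 pivots.

rank(A) = 2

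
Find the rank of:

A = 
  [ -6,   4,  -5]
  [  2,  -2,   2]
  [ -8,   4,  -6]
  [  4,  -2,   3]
rank(A) = 2

Row reduce:
R2 → R2 + (1/3)·R1
R3 → R3 - (4/3)·R1
R4 → R4 + (2/3)·R1
R3 → R3 - (2)·R2
R4 → R4 + (1)·R2
REF = 
  [  -6,    4,   -5]
  [   0, -2/3,  1/3]
  [   0,    0,    0]
  [   0,    0,    0]
Pivot columns: 1, 2 → 2 pivots.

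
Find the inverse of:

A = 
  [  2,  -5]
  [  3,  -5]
det(A) = (2)(-5) - (-5)(3) = 5
For a 2×2 matrix, A⁻¹ = (1/det(A)) · [[d, -b], [-c, a]]
    = (1/5) · [[-5, 5], [-3, 2]]

A⁻¹ = 
  [  -1,    1]
  [-3/5,  2/5]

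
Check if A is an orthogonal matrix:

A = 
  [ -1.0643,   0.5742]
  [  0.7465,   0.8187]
No

AᵀA = 
  [  1.6900,   0]
  [  0,   1]
≠ I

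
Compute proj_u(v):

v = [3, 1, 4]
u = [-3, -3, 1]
proj_u(v) = [24/19, 24/19, -8/19]

v·u = (3)(-3) + (1)(-3) + (4)(1) = -8
u·u = (-3)² + (-3)² + (1)² = 19
proj_u(v) = (v·u / u·u) × u = (-8/19) × u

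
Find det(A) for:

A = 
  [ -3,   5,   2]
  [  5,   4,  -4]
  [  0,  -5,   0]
10

Cofactor expansion along row 1:
det(A) = (-3)·((4)(0) - (-4)(-5)) - (5)·((5)(0) - (-4)(0)) + (2)·((5)(-5) - (4)(0))
  = (-3)(-20) - (5)(0) + (2)(-25)
  = 10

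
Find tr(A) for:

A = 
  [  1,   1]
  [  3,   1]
2

tr(A) = 1 + 1 = 2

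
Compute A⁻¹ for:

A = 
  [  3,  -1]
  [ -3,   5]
det(A) = (3)(5) - (-1)(-3) = 12
For a 2×2 matrix, A⁻¹ = (1/det(A)) · [[d, -b], [-c, a]]
    = (1/12) · [[5, 1], [3, 3]]

A⁻¹ = 
  [5/12, 1/12]
  [ 1/4,  1/4]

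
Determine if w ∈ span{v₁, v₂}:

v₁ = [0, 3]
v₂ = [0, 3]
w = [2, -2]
No

Form the augmented matrix and row-reduce:
[v₁|v₂|w] = 
  [  0,   0,   2]
  [  3,   3,  -2]
Swap R1 ↔ R2
REF = 
  [  3,   3,  -2]
  [  0,   0,   2]

Row 2 reads [0 0 | 2], i.e. 0 = 2, so the system is inconsistent and w ∉ span{v₁, v₂}.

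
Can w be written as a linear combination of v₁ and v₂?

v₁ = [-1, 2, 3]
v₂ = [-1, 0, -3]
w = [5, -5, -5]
No

Form the augmented matrix and row-reduce:
[v₁|v₂|w] = 
  [ -1,  -1,   5]
  [  2,   0,  -5]
  [  3,  -3,  -5]
R2 → R2 + (2)·R1
R3 → R3 + (3)·R1
R3 → R3 - (3)·R2
REF = 
  [ -1,  -1,   5]
  [  0,  -2,   5]
  [  0,   0,  -5]

Row 3 reads [0 0 | -5], i.e. 0 = -5, so the system is inconsistent and w ∉ span{v₁, v₂}.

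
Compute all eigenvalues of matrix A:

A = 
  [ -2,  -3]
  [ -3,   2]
λ = √13, -√13  (≈ 3.606, -3.606)

tr(A) = 0, det(A) = -13
Characteristic polynomial: λ² - tr(A)λ + det(A) = λ² - 13
λ² - 13 = 0  ⇒  λ = (0 ± √((0)² - 4·(-13)))/2 = (0 ± √(52))/2
  = √13,  -√13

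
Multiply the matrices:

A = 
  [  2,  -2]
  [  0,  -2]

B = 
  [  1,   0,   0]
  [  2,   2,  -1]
AB = 
  [ -2,  -4,   2]
  [ -4,  -4,   2]

A is 2×2 and B is 2×3, so AB is 2×3. Each entry is (row of A)·(column of B):
AB[1,1] = (2)(1) + (-2)(2) = -2
AB[1,2] = (2)(0) + (-2)(2) = -4
AB[1,3] = (2)(0) + (-2)(-1) = 2
AB[2,1] = (0)(1) + (-2)(2) = -4
AB[2,2] = (0)(0) + (-2)(2) = -4
AB[2,3] = (0)(0) + (-2)(-1) = 2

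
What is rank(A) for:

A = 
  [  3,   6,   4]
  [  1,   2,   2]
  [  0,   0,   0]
rank(A) = 2

Row reduce:
R2 → R2 - (1/3)·R1
REF = 
  [  3,   6,   4]
  [  0,   0, 2/3]
  [  0,   0,   0]
Pivot columns: 1, 3 → 2 pivots.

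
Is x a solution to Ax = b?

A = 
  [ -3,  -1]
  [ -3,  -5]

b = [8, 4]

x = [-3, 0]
No

Ax = [9, 9] ≠ b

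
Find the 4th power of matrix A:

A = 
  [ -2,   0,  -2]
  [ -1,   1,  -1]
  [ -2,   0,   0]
A^4 = 
  [ 80,   0,  48]
  [ 31,   1,  17]
  [ 48,   0,  32]

A² = A·A:
A²[1,1] = (-2)(-2) + (0)(-1) + (-2)(-2) = 8
A²[1,2] = (-2)(0) + (0)(1) + (-2)(0) = 0
A²[1,3] = (-2)(-2) + (0)(-1) + (-2)(0) = 4
A²[2,1] = (-1)(-2) + (1)(-1) + (-1)(-2) = 3
A²[2,2] = (-1)(0) + (1)(1) + (-1)(0) = 1
A²[2,3] = (-1)(-2) + (1)(-1) + (-1)(0) = 1
A²[3,1] = (-2)(-2) + (0)(-1) + (0)(-2) = 4
A²[3,2] = (-2)(0) + (0)(1) + (0)(0) = 0
A²[3,3] = (-2)(-2) + (0)(-1) + (0)(0) = 4
A² = 
  [  8,   0,   4]
  [  3,   1,   1]
  [  4,   0,   4]

A^3 = A^2·A:
A^3[1,1] = (8)(-2) + (0)(-1) + (4)(-2) = -24
A^3[1,2] = (8)(0) + (0)(1) + (4)(0) = 0
A^3[1,3] = (8)(-2) + (0)(-1) + (4)(0) = -16
A^3[2,1] = (3)(-2) + (1)(-1) + (1)(-2) = -9
A^3[2,2] = (3)(0) + (1)(1) + (1)(0) = 1
A^3[2,3] = (3)(-2) + (1)(-1) + (1)(0) = -7
A^3[3,1] = (4)(-2) + (0)(-1) + (4)(-2) = -16
A^3[3,2] = (4)(0) + (0)(1) + (4)(0) = 0
A^3[3,3] = (4)(-2) + (0)(-1) + (4)(0) = -8
A^3 = 
  [-24,   0, -16]
  [ -9,   1,  -7]
  [-16,   0,  -8]

A^4 = A^3·A:
A^4[1,1] = (-24)(-2) + (0)(-1) + (-16)(-2) = 80
A^4[1,2] = (-24)(0) + (0)(1) + (-16)(0) = 0
A^4[1,3] = (-24)(-2) + (0)(-1) + (-16)(0) = 48
A^4[2,1] = (-9)(-2) + (1)(-1) + (-7)(-2) = 31
A^4[2,2] = (-9)(0) + (1)(1) + (-7)(0) = 1
A^4[2,3] = (-9)(-2) + (1)(-1) + (-7)(0) = 17
A^4[3,1] = (-16)(-2) + (0)(-1) + (-8)(-2) = 48
A^4[3,2] = (-16)(0) + (0)(1) + (-8)(0) = 0
A^4[3,3] = (-16)(-2) + (0)(-1) + (-8)(0) = 32
A^4 = 
  [ 80,   0,  48]
  [ 31,   1,  17]
  [ 48,   0,  32]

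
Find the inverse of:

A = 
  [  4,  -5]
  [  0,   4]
det(A) = (4)(4) - (-5)(0) = 16
For a 2×2 matrix, A⁻¹ = (1/det(A)) · [[d, -b], [-c, a]]
    = (1/16) · [[4, 5], [0, 4]]

A⁻¹ = 
  [ 1/4, 5/16]
  [   0,  1/4]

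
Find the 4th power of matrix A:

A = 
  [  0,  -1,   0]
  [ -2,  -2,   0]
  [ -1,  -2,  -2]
A² = A·A:
A²[1,1] = (0)(0) + (-1)(-2) + (0)(-1) = 2
A²[1,2] = (0)(-1) + (-1)(-2) + (0)(-2) = 2
A²[1,3] = (0)(0) + (-1)(0) + (0)(-2) = 0
A²[2,1] = (-2)(0) + (-2)(-2) + (0)(-1) = 4
A²[2,2] = (-2)(-1) + (-2)(-2) + (0)(-2) = 6
A²[2,3] = (-2)(0) + (-2)(0) + (0)(-2) = 0
A²[3,1] = (-1)(0) + (-2)(-2) + (-2)(-1) = 6
A²[3,2] = (-1)(-1) + (-2)(-2) + (-2)(-2) = 9
A²[3,3] = (-1)(0) + (-2)(0) + (-2)(-2) = 4
A² = 
  [  2,   2,   0]
  [  4,   6,   0]
  [  6,   9,   4]

A^3 = A^2·A:
A^3[1,1] = (2)(0) + (2)(-2) + (0)(-1) = -4
A^3[1,2] = (2)(-1) + (2)(-2) + (0)(-2) = -6
A^3[1,3] = (2)(0) + (2)(0) + (0)(-2) = 0
A^3[2,1] = (4)(0) + (6)(-2) + (0)(-1) = -12
A^3[2,2] = (4)(-1) + (6)(-2) + (0)(-2) = -16
A^3[2,3] = (4)(0) + (6)(0) + (0)(-2) = 0
A^3[3,1] = (6)(0) + (9)(-2) + (4)(-1) = -22
A^3[3,2] = (6)(-1) + (9)(-2) + (4)(-2) = -32
A^3[3,3] = (6)(0) + (9)(0) + (4)(-2) = -8
A^3 = 
  [ -4,  -6,   0]
  [-12, -16,   0]
  [-22, -32,  -8]

A^4 = A^3·A:
A^4[1,1] = (-4)(0) + (-6)(-2) + (0)(-1) = 12
A^4[1,2] = (-4)(-1) + (-6)(-2) + (0)(-2) = 16
A^4[1,3] = (-4)(0) + (-6)(0) + (0)(-2) = 0
A^4[2,1] = (-12)(0) + (-16)(-2) + (0)(-1) = 32
A^4[2,2] = (-12)(-1) + (-16)(-2) + (0)(-2) = 44
A^4[2,3] = (-12)(0) + (-16)(0) + (0)(-2) = 0
A^4[3,1] = (-22)(0) + (-32)(-2) + (-8)(-1) = 72
A^4[3,2] = (-22)(-1) + (-32)(-2) + (-8)(-2) = 102
A^4[3,3] = (-22)(0) + (-32)(0) + (-8)(-2) = 16
A^4 = 
  [ 12,  16,   0]
  [ 32,  44,   0]
  [ 72, 102,  16]

Therefore
A^4 = 
  [ 12,  16,   0]
  [ 32,  44,   0]
  [ 72, 102,  16]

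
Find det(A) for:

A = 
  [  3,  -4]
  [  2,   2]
14

For a 2×2 matrix, det = ad - bc = (3)(2) - (-4)(2) = 14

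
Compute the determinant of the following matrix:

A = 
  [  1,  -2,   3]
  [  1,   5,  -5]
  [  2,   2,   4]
Cofactor expansion along row 1:
det(A) = (1)·((5)(4) - (-5)(2)) - (-2)·((1)(4) - (-5)(2)) + (3)·((1)(2) - (5)(2))
  = (1)(30) - (-2)(14) + (3)(-8)
  = 34

det(A) = 34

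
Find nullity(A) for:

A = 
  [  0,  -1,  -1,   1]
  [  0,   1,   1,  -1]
nullity(A) = 3

Row reduce:
R2 → R2 + (1)·R1
REF = 
  [  0,  -1,  -1,   1]
  [  0,   0,   0,   0]
Pivot columns: 2 → 1 pivot.
rank(A) = 1, so nullity(A) = 4 - 1 = 3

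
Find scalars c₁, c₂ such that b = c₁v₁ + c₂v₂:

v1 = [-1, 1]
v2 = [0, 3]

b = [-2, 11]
c1 = 2, c2 = 3

b = 2·v1 + 3·v2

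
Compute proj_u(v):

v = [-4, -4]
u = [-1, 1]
v·u = (-4)(-1) + (-4)(1) = 0
u·u = (-1)² + (1)² = 2
proj_u(v) = (v·u / u·u) × u = (0/2) × u = (0) × u

proj_u(v) = [0, 0]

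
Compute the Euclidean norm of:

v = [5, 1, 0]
5.099

||v||₂ = √((5)² + (1)² + (0)²) = √26 = 5.099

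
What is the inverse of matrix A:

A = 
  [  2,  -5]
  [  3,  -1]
det(A) = (2)(-1) - (-5)(3) = 13
For a 2×2 matrix, A⁻¹ = (1/det(A)) · [[d, -b], [-c, a]]
    = (1/13) · [[-1, 5], [-3, 2]]

A⁻¹ = 
  [-1/13,  5/13]
  [-3/13,  2/13]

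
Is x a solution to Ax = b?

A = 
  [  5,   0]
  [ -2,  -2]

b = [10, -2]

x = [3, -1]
No

Ax = [15, -4] ≠ b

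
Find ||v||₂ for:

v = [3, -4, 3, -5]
7.681

||v||₂ = √((3)² + (-4)² + (3)² + (-5)²) = √59 = 7.681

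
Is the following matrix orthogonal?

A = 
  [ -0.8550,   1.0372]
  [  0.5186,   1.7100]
No

AᵀA = 
  [  1,   0]
  [  0,   3.9999]
≠ I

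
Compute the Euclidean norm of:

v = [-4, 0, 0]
4

||v||₂ = √((-4)² + (0)² + (0)²) = √16 = 4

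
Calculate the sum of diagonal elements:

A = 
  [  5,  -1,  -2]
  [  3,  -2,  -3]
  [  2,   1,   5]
8

tr(A) = 5 + -2 + 5 = 8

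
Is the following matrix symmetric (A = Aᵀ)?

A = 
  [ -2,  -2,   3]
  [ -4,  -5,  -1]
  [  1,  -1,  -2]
No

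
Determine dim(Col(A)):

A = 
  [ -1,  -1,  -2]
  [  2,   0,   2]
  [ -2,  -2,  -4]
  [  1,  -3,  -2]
Row reduce:
R2 → R2 + (2)·R1
R3 → R3 - (2)·R1
R4 → R4 + (1)·R1
R4 → R4 - (2)·R2
REF = 
  [ -1,  -1,  -2]
  [  0,  -2,  -2]
  [  0,   0,   0]
  [  0,   0,   0]
Pivot columns: 1, 2 → 2 pivots.
dim(Col(A)) = number of pivot columns = 2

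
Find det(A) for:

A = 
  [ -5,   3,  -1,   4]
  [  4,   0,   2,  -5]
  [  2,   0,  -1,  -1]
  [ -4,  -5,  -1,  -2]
Cofactor expansion along row 1: det(A) = a₁₁M₁₁ - a₁₂M₁₂ + a₁₃M₁₃ - a₁₄M₁₄

M₁₁ = det[[0, 2, -5]; [0, -1, -1]; [-5, -1, -2]]
  = (0)·((-1)(-2) - (-1)(-1)) - (2)·((0)(-2) - (-1)(-5)) + (-5)·((0)(-1) - (-1)(-5))
  = (0)(1) - (2)(-5) + (-5)(-5)
  = 35
M₁₂ = det[[4, 2, -5]; [2, -1, -1]; [-4, -1, -2]]
  = (4)·((-1)(-2) - (-1)(-1)) - (2)·((2)(-2) - (-1)(-4)) + (-5)·((2)(-1) - (-1)(-4))
  = (4)(1) - (2)(-8) + (-5)(-6)
  = 50
M₁₃ = det[[4, 0, -5]; [2, 0, -1]; [-4, -5, -2]]
  = (4)·((0)(-2) - (-1)(-5)) - (0)·((2)(-2) - (-1)(-4)) + (-5)·((2)(-5) - (0)(-4))
  = (4)(-5) - (0)(-8) + (-5)(-10)
  = 30
M₁₄ = det[[4, 0, 2]; [2, 0, -1]; [-4, -5, -1]]
  = (4)·((0)(-1) - (-1)(-5)) - (0)·((2)(-1) - (-1)(-4)) + (2)·((2)(-5) - (0)(-4))
  = (4)(-5) - (0)(-6) + (2)(-10)
  = -40

det(A) = (-5)(35) - (3)(50) + (-1)(30) - (4)(-40) = -195

det(A) = -195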